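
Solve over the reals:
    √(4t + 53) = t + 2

Square both sides: 4t + 53 = (t + 2)².
Expand and rearrange: t² - 49 = 0.
Solving gives t = 7 or t = -7.
Check each candidate in the original equation:
  t = 7: √(81) = 9, while t + 2 = 9 — valid.
  t = -7: √(25) = 5, while t + 2 = -5 — extraneous.

t = 7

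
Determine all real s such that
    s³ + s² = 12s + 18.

Rearrange: s³ + s² - 12s - 18 = 0.
Possible rational roots are divisors of -18. Testing s = -3 gives 0, so (s + 3) is a factor.
Divide: s³ + s² - 12s - 18 = (s + 3)(s² - 2s - 6).
Apply the quadratic formula to s² - 2s - 6 = 0: s = (2 ± √28)/2, i.e. s ≈ 3.6458 or s ≈ -1.6458.

s = -3 or s = -1.6458 or s = 3.6458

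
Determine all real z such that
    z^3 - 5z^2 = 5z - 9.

z = -1.6056 or z = 1 or z = 5.6056

Rearrange: z^3 - 5z^2 - 5z + 9 = 0.
Possible rational roots are divisors of 9. Testing z = 1 gives 0, so (z - 1) is a factor.
Divide: z^3 - 5z^2 - 5z + 9 = (z - 1)(z^2 - 4z - 9).
Apply the quadratic formula to z^2 - 4z - 9 = 0: z = (4 +/- sqrt(52))/2, i.e. z ~= 5.6056 or z ~= -1.6056.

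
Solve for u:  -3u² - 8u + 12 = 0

Discriminant: (-8)² − 4·(-3)·12 = 208.
Quadratic formula: u = (8 ± √208) / (-6).
So u = -2·√(13)/3 - 4/3 ≈ -3.737 or u = -4/3 + 2·√(13)/3 ≈ 1.0704.

u = -3.737 or u = 1.0704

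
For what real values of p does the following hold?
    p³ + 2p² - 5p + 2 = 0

p = -3.5616 or p = 0.5616 or p = 1

Possible rational roots are divisors of 2. Testing p = 1 gives 0, so (p - 1) is a factor.
Divide: p³ + 2p² - 5p + 2 = (p - 1)(p² + 3p - 2).
Apply the quadratic formula to p² + 3p - 2 = 0: p = (-3 ± √17)/2, i.e. p ≈ 0.5616 or p ≈ -3.5616.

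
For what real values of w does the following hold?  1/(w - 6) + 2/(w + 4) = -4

w = -4.5122 or w = 5.7622

Multiply both sides by (w - 6)(w + 4):
(w + 4) + 2(w - 6) = -4(w - 6)(w + 4).
Expand and collect terms: -4w² + 5w + 104 = 0.
By the quadratic formula, w = (-5 ± √1689) / -8, so w ≈ -4.5122 or w ≈ 5.7622.
Neither value makes a denominator zero (w ≠ 6, w ≠ -4), so both are valid.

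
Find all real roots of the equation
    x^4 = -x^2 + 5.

x = -1.3384 or x = 1.3384

Let u = x^2. The equation becomes u^2 + u - 5 = 0.
By the quadratic formula, u = -1/2 + sqrt(21)/2 or u = -sqrt(21)/2 - 1/2.
x^2 = -1/2 + sqrt(21)/2 gives x = +/-sqrt(-1/2 + sqrt(21)/2) ~= +/-1.3384.
x^2 = -sqrt(21)/2 - 1/2 < 0 has no real solution.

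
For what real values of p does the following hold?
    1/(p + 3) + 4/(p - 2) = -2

Multiply both sides by (p + 3)(p - 2):
(p - 2) + 4(p + 3) = -2(p + 3)(p - 2).
Expand and collect terms: -2p^2 - 7p + 2 = 0.
By the quadratic formula, p = (7 +/- sqrt(65)) / -4, so p ~= -3.7656 or p ~= 0.2656.
Neither value makes a denominator zero (p != -3, p != 2), so both are valid.

p = -3.7656 or p = 0.2656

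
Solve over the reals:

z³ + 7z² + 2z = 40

Rearrange: z³ + 7z² + 2z - 40 = 0.
Possible rational roots are divisors of -40. Testing z = -4 gives 0, so (z + 4) is a factor.
Divide: z³ + 7z² + 2z - 40 = (z + 4)(z² + 3z - 10).
Factor the quadratic: z = 2 or z = -5.

z = -5 or z = -4 or z = 2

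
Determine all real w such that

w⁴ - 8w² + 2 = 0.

Let u = w². The equation becomes u² - 8u + 2 = 0.
By the quadratic formula, u = √(14) + 4 or u = 4 - √(14).
w² = √(14) + 4 gives w = ±√(√(14) + 4) ≈ ±2.7824.
w² = 4 - √(14) gives w = ±√(4 - √(14)) ≈ ±0.5083.

w = -2.7824 or w = -0.5083 or w = 0.5083 or w = 2.7824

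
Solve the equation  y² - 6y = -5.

Bring every term to one side: y² - 6y + 5 = 0.
Factor: (y - 5)(y - 1) = 0.
So y = 5 or y = 1.

y = 1 or y = 5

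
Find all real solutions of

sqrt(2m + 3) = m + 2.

Square both sides: 2m + 3 = (m + 2)^2.
Expand and rearrange: m^2 + 2m + 1 = 0.
This gives the repeated root m = -1.
Check in the original equation:
  m = -1: sqrt(1) = 1, while m + 2 = 1 — valid.

m = -1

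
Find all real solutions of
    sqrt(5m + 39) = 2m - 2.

Square both sides: 5m + 39 = (2m - 2)^2.
Expand and rearrange: 4m^2 - 13m - 35 = 0.
Solving gives m = 5 or m = -1.75.
Check each candidate in the original equation:
  m = 5: sqrt(64) = 8, while 2m - 2 = 8 — valid.
  m = -1.75: sqrt(30.25) = 5.5, while 2m - 2 = -5.5 — extraneous.

m = 5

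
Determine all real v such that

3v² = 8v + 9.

Rearrange to standard form: 3v² - 8v - 9 = 0.
Discriminant: (-8)² − 4·3·(-9) = 172.
Quadratic formula: v = (8 ± √172) / 6.
So v = 4/3 + √(43)/3 ≈ 3.5191 or v = 4/3 - √(43)/3 ≈ -0.8525.

v = -0.8525 or v = 3.5191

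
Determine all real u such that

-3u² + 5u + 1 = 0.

Discriminant: (5)² − 4·(-3)·1 = 37.
Quadratic formula: u = (-5 ± √37) / (-6).
So u = 5/6 - √(37)/6 ≈ -0.1805 or u = 5/6 + √(37)/6 ≈ 1.8471.

u = -0.1805 or u = 1.8471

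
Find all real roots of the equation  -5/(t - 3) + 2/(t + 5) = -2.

t = -5.7783 or t = 5.2783

Multiply both sides by (t - 3)(t + 5):
-5(t + 5) + 2(t - 3) = -2(t - 3)(t + 5).
Expand and collect terms: -2t^2 - t + 61 = 0.
By the quadratic formula, t = (1 +/- sqrt(489)) / -4, so t ~= -5.7783 or t ~= 5.2783.
Neither value makes a denominator zero (t != 3, t != -5), so both are valid.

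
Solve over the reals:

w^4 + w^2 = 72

w = -2.8284 or w = 2.8284

Let u = w^2. The equation becomes u^2 + u - 72 = 0.
Factor: (u + 9)(u - 8) = 0, so u = -9 or u = 8.
w^2 = -9 < 0 has no real solution.
w^2 = 8 gives w = +/-2*sqrt(2) ~= +/-2.8284.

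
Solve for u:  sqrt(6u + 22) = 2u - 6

Square both sides: 6u + 22 = (2u - 6)^2.
Expand and rearrange: 4u^2 - 30u + 14 = 0.
Solving gives u = 7 or u = 0.5.
Check each candidate in the original equation:
  u = 7: sqrt(64) = 8, while 2u - 6 = 8 — valid.
  u = 0.5: sqrt(25) = 5, while 2u - 6 = -5 — extraneous.

u = 7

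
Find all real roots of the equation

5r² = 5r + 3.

Rearrange to standard form: 5r² - 5r - 3 = 0.
Discriminant: (-5)² − 4·5·(-3) = 85.
Quadratic formula: r = (5 ± √85) / 10.
So r = 1/2 + √(85)/10 ≈ 1.422 or r = 1/2 - √(85)/10 ≈ -0.422.

r = -0.422 or r = 1.422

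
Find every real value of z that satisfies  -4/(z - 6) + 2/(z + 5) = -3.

Multiply both sides by (z - 6)(z + 5):
-4(z + 5) + 2(z - 6) = -3(z - 6)(z + 5).
Expand and collect terms: -3z^2 + 5z + 122 = 0.
By the quadratic formula, z = (-5 +/- sqrt(1489)) / -6, so z ~= -5.5979 or z ~= 7.2646.
Neither value makes a denominator zero (z != 6, z != -5), so both are valid.

z = -5.5979 or z = 7.2646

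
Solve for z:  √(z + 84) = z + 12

z = -3

Square both sides: z + 84 = (z + 12)².
Expand and rearrange: z² + 23z + 60 = 0.
Solving gives z = -3 or z = -20.
Check each candidate in the original equation:
  z = -3: √(81) = 9, while z + 12 = 9 — valid.
  z = -20: √(64) = 8, while z + 12 = -8 — extraneous.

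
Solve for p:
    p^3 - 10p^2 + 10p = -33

p = -1.3218 or p = 3 or p = 8.3218

Rearrange: p^3 - 10p^2 + 10p + 33 = 0.
Possible rational roots are divisors of 33. Testing p = 3 gives 0, so (p - 3) is a factor.
Divide: p^3 - 10p^2 + 10p + 33 = (p - 3)(p^2 - 7p - 11).
Apply the quadratic formula to p^2 - 7p - 11 = 0: p = (7 +/- sqrt(93))/2, i.e. p ~= 8.3218 or p ~= -1.3218.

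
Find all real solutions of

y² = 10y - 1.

Rearrange to standard form: y² - 10y + 1 = 0.
Discriminant: (-10)² − 4·1·1 = 96.
Quadratic formula: y = (10 ± √96) / 2.
So y = 2·√(6) + 5 ≈ 9.899 or y = 5 - 2·√(6) ≈ 0.101.

y = 0.101 or y = 9.899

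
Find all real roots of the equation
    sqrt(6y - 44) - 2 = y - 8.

y = 8 or y = 10

Isolate the radical: sqrt(6y - 44) = y - 6.
Square both sides: 6y - 44 = (y - 6)^2.
Expand and rearrange: y^2 - 18y + 80 = 0.
Solving gives y = 10 or y = 8.
Check each candidate in the original equation:
  y = 10: sqrt(16) = 4, while y - 6 = 4 — valid.
  y = 8: sqrt(4) = 2, while y - 6 = 2 — valid.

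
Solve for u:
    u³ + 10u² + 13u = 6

Rearrange: u³ + 10u² + 13u - 6 = 0.
Possible rational roots are divisors of -6. Testing u = -2 gives 0, so (u + 2) is a factor.
Divide: u³ + 10u² + 13u - 6 = (u + 2)(u² + 8u - 3).
Apply the quadratic formula to u² + 8u - 3 = 0: u = (-8 ± √76)/2, i.e. u ≈ 0.3589 or u ≈ -8.3589.

u = -8.3589 or u = -2 or u = 0.3589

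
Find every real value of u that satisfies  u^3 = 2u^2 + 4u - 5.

Rearrange: u^3 - 2u^2 - 4u + 5 = 0.
Possible rational roots are divisors of 5. Testing u = 1 gives 0, so (u - 1) is a factor.
Divide: u^3 - 2u^2 - 4u + 5 = (u - 1)(u^2 - u - 5).
Apply the quadratic formula to u^2 - u - 5 = 0: u = (1 +/- sqrt(21))/2, i.e. u ~= 2.7913 or u ~= -1.7913.

u = -1.7913 or u = 1 or u = 2.7913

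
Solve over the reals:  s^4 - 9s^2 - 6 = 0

s = -3.1022 or s = 3.1022

Let u = s^2. The equation becomes u^2 - 9u - 6 = 0.
By the quadratic formula, u = 9/2 + sqrt(105)/2 or u = 9/2 - sqrt(105)/2.
s^2 = 9/2 + sqrt(105)/2 gives s = +/-sqrt(9/2 + sqrt(105)/2) ~= +/-3.1022.
s^2 = 9/2 - sqrt(105)/2 < 0 has no real solution.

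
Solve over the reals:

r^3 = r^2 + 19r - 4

r = -4 or r = 0.2087 or r = 4.7913

Rearrange: r^3 - r^2 - 19r + 4 = 0.
Possible rational roots are divisors of 4. Testing r = -4 gives 0, so (r + 4) is a factor.
Divide: r^3 - r^2 - 19r + 4 = (r + 4)(r^2 - 5r + 1).
Apply the quadratic formula to r^2 - 5r + 1 = 0: r = (5 +/- sqrt(21))/2, i.e. r ~= 4.7913 or r ~= 0.2087.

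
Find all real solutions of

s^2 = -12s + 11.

s = -12.8557 or s = 0.8557

Rearrange to standard form: s^2 + 12s - 11 = 0.
Discriminant: (12)^2 - 4*1*(-11) = 188.
Quadratic formula: s = (-12 +/- sqrt(188)) / 2.
So s = -6 + sqrt(47) ~= 0.8557 or s = -sqrt(47) - 6 ~= -12.8557.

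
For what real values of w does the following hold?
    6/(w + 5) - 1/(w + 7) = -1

w = -9 or w = -8

Multiply both sides by (w + 5)(w + 7):
6(w + 7) - (w + 5) = -(w + 5)(w + 7).
Expand and collect terms: -w^2 - 17w - 72 = 0.
Factor or apply the quadratic formula: w = -9 or w = -8.
Neither value makes a denominator zero (w != -5, w != -7), so both are valid.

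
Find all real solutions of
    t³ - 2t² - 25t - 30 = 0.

Possible rational roots are divisors of -30. Testing t = -3 gives 0, so (t + 3) is a factor.
Divide: t³ - 2t² - 25t - 30 = (t + 3)(t² - 5t - 10).
Apply the quadratic formula to t² - 5t - 10 = 0: t = (5 ± √65)/2, i.e. t ≈ 6.5311 or t ≈ -1.5311.

t = -3 or t = -1.5311 or t = 6.5311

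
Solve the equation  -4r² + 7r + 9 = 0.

Discriminant: (7)² − 4·(-4)·9 = 193.
Quadratic formula: r = (-7 ± √193) / (-8).
So r = 7/8 - √(193)/8 ≈ -0.8616 or r = 7/8 + √(193)/8 ≈ 2.6116.

r = -0.8616 or r = 2.6116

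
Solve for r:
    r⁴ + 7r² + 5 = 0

No real solutions.

Let u = r². The equation becomes u² + 7u + 5 = 0.
By the quadratic formula, u = -7/2 + √(29)/2 or u = -7/2 - √(29)/2.
r² = -7/2 + √(29)/2 < 0 has no real solution.
r² = -7/2 - √(29)/2 < 0 has no real solution.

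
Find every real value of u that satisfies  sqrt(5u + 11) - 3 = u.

u = -2 or u = 1

Isolate the radical: sqrt(5u + 11) = u + 3.
Square both sides: 5u + 11 = (u + 3)^2.
Expand and rearrange: u^2 + u - 2 = 0.
Solving gives u = 1 or u = -2.
Check each candidate in the original equation:
  u = 1: sqrt(16) = 4, while u + 3 = 4 — valid.
  u = -2: sqrt(1) = 1, while u + 3 = 1 — valid.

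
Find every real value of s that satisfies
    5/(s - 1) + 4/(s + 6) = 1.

Multiply both sides by (s - 1)(s + 6):
5(s + 6) + 4(s - 1) = (s - 1)(s + 6).
Expand and collect terms: s² - 4s - 32 = 0.
Factor or apply the quadratic formula: s = 8 or s = -4.
Neither value makes a denominator zero (s ≠ 1, s ≠ -6), so both are valid.

s = -4 or s = 8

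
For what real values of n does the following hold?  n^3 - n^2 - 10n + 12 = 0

n = -3.2361 or n = 1.2361 or n = 3

Possible rational roots are divisors of 12. Testing n = 3 gives 0, so (n - 3) is a factor.
Divide: n^3 - n^2 - 10n + 12 = (n - 3)(n^2 + 2n - 4).
Apply the quadratic formula to n^2 + 2n - 4 = 0: n = (-2 +/- sqrt(20))/2, i.e. n ~= 1.2361 or n ~= -3.2361.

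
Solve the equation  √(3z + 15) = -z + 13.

Square both sides: 3z + 15 = (-z + 13)².
Expand and rearrange: z² - 29z + 154 = 0.
Solving gives z = 22 or z = 7.
Check each candidate in the original equation:
  z = 22: √(81) = 9, while -z + 13 = -9 — extraneous.
  z = 7: √(36) = 6, while -z + 13 = 6 — valid.

z = 7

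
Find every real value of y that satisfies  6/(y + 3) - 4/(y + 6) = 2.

Multiply both sides by (y + 3)(y + 6):
6(y + 6) - 4(y + 3) = 2(y + 3)(y + 6).
Expand and collect terms: 2y^2 + 16y + 12 = 0.
By the quadratic formula, y = (-16 +/- sqrt(160)) / 4, so y ~= -0.8377 or y ~= -7.1623.
Neither value makes a denominator zero (y != -3, y != -6), so both are valid.

y = -7.1623 or y = -0.8377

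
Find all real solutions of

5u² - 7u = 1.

u = -0.1307 or u = 1.5307

Rearrange to standard form: 5u² - 7u - 1 = 0.
Discriminant: (-7)² − 4·5·(-1) = 69.
Quadratic formula: u = (7 ± √69) / 10.
So u = 7/10 + √(69)/10 ≈ 1.5307 or u = 7/10 - √(69)/10 ≈ -0.1307.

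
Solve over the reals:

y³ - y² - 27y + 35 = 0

Possible rational roots are divisors of 35. Testing y = 5 gives 0, so (y - 5) is a factor.
Divide: y³ - y² - 27y + 35 = (y - 5)(y² + 4y - 7).
Apply the quadratic formula to y² + 4y - 7 = 0: y = (-4 ± √44)/2, i.e. y ≈ 1.3166 or y ≈ -5.3166.

y = -5.3166 or y = 1.3166 or y = 5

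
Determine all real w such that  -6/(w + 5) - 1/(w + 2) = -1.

Multiply both sides by (w + 5)(w + 2):
-6(w + 2) - (w + 5) = -(w + 5)(w + 2).
Expand and collect terms: -w² + 7 = 0.
By the quadratic formula, w = (0 ± √28) / -2, so w ≈ -2.6458 or w ≈ 2.6458.
Neither value makes a denominator zero (w ≠ -5, w ≠ -2), so both are valid.

w = -2.6458 or w = 2.6458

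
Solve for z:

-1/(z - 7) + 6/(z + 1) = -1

z = -6.5887 or z = 7.5887

Multiply both sides by (z - 7)(z + 1):
-(z + 1) + 6(z - 7) = -(z - 7)(z + 1).
Expand and collect terms: -z² + z + 50 = 0.
By the quadratic formula, z = (-1 ± √201) / -2, so z ≈ -6.5887 or z ≈ 7.5887.
Neither value makes a denominator zero (z ≠ 7, z ≠ -1), so both are valid.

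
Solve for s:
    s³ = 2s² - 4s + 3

s = 1

Rearrange: s³ - 2s² + 4s - 3 = 0.
Possible rational roots are divisors of -3. Testing s = 1 gives 0, so (s - 1) is a factor.
Divide: s³ - 2s² + 4s - 3 = (s - 1)(s² - s + 3).
The quadratic s² - s + 3 has discriminant -11 < 0, so no further real roots.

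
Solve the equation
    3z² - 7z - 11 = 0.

Discriminant: (-7)² − 4·3·(-11) = 181.
Quadratic formula: z = (7 ± √181) / 6.
So z = 7/6 + √(181)/6 ≈ 3.4089 or z = 7/6 - √(181)/6 ≈ -1.0756.

z = -1.0756 or z = 3.4089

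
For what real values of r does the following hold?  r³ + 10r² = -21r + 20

Rearrange: r³ + 10r² + 21r - 20 = 0.
Possible rational roots are divisors of -20. Testing r = -5 gives 0, so (r + 5) is a factor.
Divide: r³ + 10r² + 21r - 20 = (r + 5)(r² + 5r - 4).
Apply the quadratic formula to r² + 5r - 4 = 0: r = (-5 ± √41)/2, i.e. r ≈ 0.7016 or r ≈ -5.7016.

r = -5.7016 or r = -5 or r = 0.7016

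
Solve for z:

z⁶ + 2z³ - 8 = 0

z = -1.5874 or z = 1.2599

Let u = z³. The equation becomes u² + 2u - 8 = 0.
Factor: (u + 4)(u - 2) = 0, so u = -4 or u = 2.
z³ = -4 gives z = -∛(4) ≈ -1.5874.
z³ = 2 gives z = ∛(2) ≈ 1.2599.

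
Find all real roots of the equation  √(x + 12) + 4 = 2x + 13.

x = -3

Isolate the radical: √(x + 12) = 2x + 9.
Square both sides: x + 12 = (2x + 9)².
Expand and rearrange: 4x² + 35x + 69 = 0.
Solving gives x = -3 or x = -5.75.
Check each candidate in the original equation:
  x = -3: √(9) = 3, while 2x + 9 = 3 — valid.
  x = -5.75: √(6.25) = 2.5, while 2x + 9 = -2.5 — extraneous.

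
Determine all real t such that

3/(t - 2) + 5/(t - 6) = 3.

Multiply both sides by (t - 2)(t - 6):
3(t - 6) + 5(t - 2) = 3(t - 2)(t - 6).
Expand and collect terms: 3t² - 32t + 64 = 0.
Factor or apply the quadratic formula: t = 8 or t = 2.6667.
Neither value makes a denominator zero (t ≠ 2, t ≠ 6), so both are valid.

t = 2.6667 or t = 8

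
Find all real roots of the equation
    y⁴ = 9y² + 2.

Let u = y². The equation becomes u² - 9u - 2 = 0.
By the quadratic formula, u = 9/2 + √(89)/2 or u = 9/2 - √(89)/2.
y² = 9/2 + √(89)/2 gives y = ±√(9/2 + √(89)/2) ≈ ±3.0359.
y² = 9/2 - √(89)/2 < 0 has no real solution.

y = -3.0359 or y = 3.0359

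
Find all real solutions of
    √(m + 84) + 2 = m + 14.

m = -3

Isolate the radical: √(m + 84) = m + 12.
Square both sides: m + 84 = (m + 12)².
Expand and rearrange: m² + 23m + 60 = 0.
Solving gives m = -3 or m = -20.
Check each candidate in the original equation:
  m = -3: √(81) = 9, while m + 12 = 9 — valid.
  m = -20: √(64) = 8, while m + 12 = -8 — extraneous.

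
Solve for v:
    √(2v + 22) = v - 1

v = 7

Square both sides: 2v + 22 = (v - 1)².
Expand and rearrange: v² - 4v - 21 = 0.
Solving gives v = 7 or v = -3.
Check each candidate in the original equation:
  v = 7: √(36) = 6, while v - 1 = 6 — valid.
  v = -3: √(16) = 4, while v - 1 = -4 — extraneous.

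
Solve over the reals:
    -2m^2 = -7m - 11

m = -1.1762 or m = 4.6762

Rearrange to standard form: -2m^2 + 7m + 11 = 0.
Discriminant: (7)^2 - 4*(-2)*11 = 137.
Quadratic formula: m = (-7 +/- sqrt(137)) / (-4).
So m = 7/4 - sqrt(137)/4 ~= -1.1762 or m = 7/4 + sqrt(137)/4 ~= 4.6762.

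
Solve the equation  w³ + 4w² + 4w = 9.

Rearrange: w³ + 4w² + 4w - 9 = 0.
Possible rational roots are divisors of -9. Testing w = 1 gives 0, so (w - 1) is a factor.
Divide: w³ + 4w² + 4w - 9 = (w - 1)(w² + 5w + 9).
The quadratic w² + 5w + 9 has discriminant -11 < 0, so no further real roots.

w = 1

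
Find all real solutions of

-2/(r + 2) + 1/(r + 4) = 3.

Multiply both sides by (r + 2)(r + 4):
-2(r + 4) + (r + 2) = 3(r + 2)(r + 4).
Expand and collect terms: 3r² + 19r + 30 = 0.
Factor or apply the quadratic formula: r = -3 or r = -3.3333.
Neither value makes a denominator zero (r ≠ -2, r ≠ -4), so both are valid.

r = -3.3333 or r = -3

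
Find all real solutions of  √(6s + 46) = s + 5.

Square both sides: 6s + 46 = (s + 5)².
Expand and rearrange: s² + 4s - 21 = 0.
Solving gives s = 3 or s = -7.
Check each candidate in the original equation:
  s = 3: √(64) = 8, while s + 5 = 8 — valid.
  s = -7: √(4) = 2, while s + 5 = -2 — extraneous.

s = 3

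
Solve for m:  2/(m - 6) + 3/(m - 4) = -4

m = 3.0941 or m = 5.6559

Multiply both sides by (m - 6)(m - 4):
2(m - 4) + 3(m - 6) = -4(m - 6)(m - 4).
Expand and collect terms: -4m² + 35m - 70 = 0.
By the quadratic formula, m = (-35 ± √105) / -8, so m ≈ 3.0941 or m ≈ 5.6559.
Neither value makes a denominator zero (m ≠ 6, m ≠ 4), so both are valid.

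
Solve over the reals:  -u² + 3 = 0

u = -1.7321 or u = 1.7321

Discriminant: (0)² − 4·(-1)·3 = 12.
Quadratic formula: u = (0 ± √12) / (-2).
So u = -√(3) ≈ -1.7321 or u = √(3) ≈ 1.7321.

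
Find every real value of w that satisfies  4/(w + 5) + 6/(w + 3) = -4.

w = -6.6861 or w = -3.8139

Multiply both sides by (w + 5)(w + 3):
4(w + 3) + 6(w + 5) = -4(w + 5)(w + 3).
Expand and collect terms: -4w^2 - 42w - 102 = 0.
By the quadratic formula, w = (42 +/- sqrt(132)) / -8, so w ~= -6.6861 or w ~= -3.8139.
Neither value makes a denominator zero (w != -5, w != -3), so both are valid.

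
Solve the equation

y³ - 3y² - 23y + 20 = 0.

y = -4 or y = 0.8074 or y = 6.1926

Possible rational roots are divisors of 20. Testing y = -4 gives 0, so (y + 4) is a factor.
Divide: y³ - 3y² - 23y + 20 = (y + 4)(y² - 7y + 5).
Apply the quadratic formula to y² - 7y + 5 = 0: y = (7 ± √29)/2, i.e. y ≈ 6.1926 or y ≈ 0.8074.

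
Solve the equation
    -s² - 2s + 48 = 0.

s = -8 or s = 6

Factor: -1(s + 8)(s - 6) = 0.
So s = -8 or s = 6.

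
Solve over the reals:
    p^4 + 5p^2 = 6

p = -1 or p = 1

Let u = p^2. The equation becomes u^2 + 5u - 6 = 0.
Factor: (u + 6)(u - 1) = 0, so u = -6 or u = 1.
p^2 = -6 < 0 has no real solution.
p^2 = 1 gives p = +/-1.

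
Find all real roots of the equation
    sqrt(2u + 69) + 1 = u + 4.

Isolate the radical: sqrt(2u + 69) = u + 3.
Square both sides: 2u + 69 = (u + 3)^2.
Expand and rearrange: u^2 + 4u - 60 = 0.
Solving gives u = 6 or u = -10.
Check each candidate in the original equation:
  u = 6: sqrt(81) = 9, while u + 3 = 9 — valid.
  u = -10: sqrt(49) = 7, while u + 3 = -7 — extraneous.

u = 6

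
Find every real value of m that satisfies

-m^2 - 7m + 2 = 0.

Discriminant: (-7)^2 - 4*(-1)*2 = 57.
Quadratic formula: m = (7 +/- sqrt(57)) / (-2).
So m = -sqrt(57)/2 - 7/2 ~= -7.2749 or m = -7/2 + sqrt(57)/2 ~= 0.2749.

m = -7.2749 or m = 0.2749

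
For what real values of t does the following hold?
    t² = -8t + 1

t = -8.1231 or t = 0.1231

Rearrange to standard form: t² + 8t - 1 = 0.
Discriminant: (8)² − 4·1·(-1) = 68.
Quadratic formula: t = (-8 ± √68) / 2.
So t = -4 + √(17) ≈ 0.1231 or t = -√(17) - 4 ≈ -8.1231.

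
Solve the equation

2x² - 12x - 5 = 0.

Discriminant: (-12)² − 4·2·(-5) = 184.
Quadratic formula: x = (12 ± √184) / 4.
So x = 3 + √(46)/2 ≈ 6.3912 or x = 3 - √(46)/2 ≈ -0.3912.

x = -0.3912 or x = 6.3912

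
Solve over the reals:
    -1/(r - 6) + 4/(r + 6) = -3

r = -7.3007 or r = 6.3007

Multiply both sides by (r - 6)(r + 6):
-(r + 6) + 4(r - 6) = -3(r - 6)(r + 6).
Expand and collect terms: -3r^2 - 3r + 138 = 0.
By the quadratic formula, r = (3 +/- sqrt(1665)) / -6, so r ~= -7.3007 or r ~= 6.3007.
Neither value makes a denominator zero (r != 6, r != -6), so both are valid.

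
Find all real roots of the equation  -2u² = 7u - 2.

u = -3.7656 or u = 0.2656

Rearrange to standard form: -2u² - 7u + 2 = 0.
Discriminant: (-7)² − 4·(-2)·2 = 65.
Quadratic formula: u = (7 ± √65) / (-4).
So u = -√(65)/4 - 7/4 ≈ -3.7656 or u = -7/4 + √(65)/4 ≈ 0.2656.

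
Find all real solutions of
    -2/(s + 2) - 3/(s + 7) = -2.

s = -5.8117 or s = -0.6883

Multiply both sides by (s + 2)(s + 7):
-2(s + 7) - 3(s + 2) = -2(s + 2)(s + 7).
Expand and collect terms: -2s² - 13s - 8 = 0.
By the quadratic formula, s = (13 ± √105) / -4, so s ≈ -5.8117 or s ≈ -0.6883.
Neither value makes a denominator zero (s ≠ -2, s ≠ -7), so both are valid.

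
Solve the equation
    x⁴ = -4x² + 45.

x = -2.2361 or x = 2.2361

Let u = x². The equation becomes u² + 4u - 45 = 0.
Factor: (u + 9)(u - 5) = 0, so u = -9 or u = 5.
x² = -9 < 0 has no real solution.
x² = 5 gives x = ±√(5) ≈ ±2.2361.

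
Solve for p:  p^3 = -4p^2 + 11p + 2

Rearrange: p^3 + 4p^2 - 11p - 2 = 0.
Possible rational roots are divisors of -2. Testing p = 2 gives 0, so (p - 2) is a factor.
Divide: p^3 + 4p^2 - 11p - 2 = (p - 2)(p^2 + 6p + 1).
Apply the quadratic formula to p^2 + 6p + 1 = 0: p = (-6 +/- sqrt(32))/2, i.e. p ~= -0.1716 or p ~= -5.8284.

p = -5.8284 or p = -0.1716 or p = 2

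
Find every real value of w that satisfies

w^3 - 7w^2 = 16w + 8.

Rearrange: w^3 - 7w^2 - 16w - 8 = 0.
Possible rational roots are divisors of -8. Testing w = -1 gives 0, so (w + 1) is a factor.
Divide: w^3 - 7w^2 - 16w - 8 = (w + 1)(w^2 - 8w - 8).
Apply the quadratic formula to w^2 - 8w - 8 = 0: w = (8 +/- sqrt(96))/2, i.e. w ~= 8.899 or w ~= -0.899.

w = -1 or w = -0.899 or w = 8.899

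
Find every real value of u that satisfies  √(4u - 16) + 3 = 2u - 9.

Isolate the radical: √(4u - 16) = 2u - 12.
Square both sides: 4u - 16 = (2u - 12)².
Expand and rearrange: 4u² - 52u + 160 = 0.
Solving gives u = 8 or u = 5.
Check each candidate in the original equation:
  u = 8: √(16) = 4, while 2u - 12 = 4 — valid.
  u = 5: √(4) = 2, while 2u - 12 = -2 — extraneous.

u = 8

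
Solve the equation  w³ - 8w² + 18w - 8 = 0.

w = 0.5858 or w = 3.4142 or w = 4

Possible rational roots are divisors of -8. Testing w = 4 gives 0, so (w - 4) is a factor.
Divide: w³ - 8w² + 18w - 8 = (w - 4)(w² - 4w + 2).
Apply the quadratic formula to w² - 4w + 2 = 0: w = (4 ± √8)/2, i.e. w ≈ 3.4142 or w ≈ 0.5858.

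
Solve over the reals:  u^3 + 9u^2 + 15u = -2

Rearrange: u^3 + 9u^2 + 15u + 2 = 0.
Possible rational roots are divisors of 2. Testing u = -2 gives 0, so (u + 2) is a factor.
Divide: u^3 + 9u^2 + 15u + 2 = (u + 2)(u^2 + 7u + 1).
Apply the quadratic formula to u^2 + 7u + 1 = 0: u = (-7 +/- sqrt(45))/2, i.e. u ~= -0.1459 or u ~= -6.8541.

u = -6.8541 or u = -2 or u = -0.1459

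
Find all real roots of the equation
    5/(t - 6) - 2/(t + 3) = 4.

t = -3.4415 or t = 7.1915

Multiply both sides by (t - 6)(t + 3):
5(t + 3) - 2(t - 6) = 4(t - 6)(t + 3).
Expand and collect terms: 4t² - 15t - 99 = 0.
By the quadratic formula, t = (15 ± √1809) / 8, so t ≈ 7.1915 or t ≈ -3.4415.
Neither value makes a denominator zero (t ≠ 6, t ≠ -3), so both are valid.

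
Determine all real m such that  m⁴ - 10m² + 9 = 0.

Let u = m². The equation becomes u² - 10u + 9 = 0.
Factor: (u - 9)(u - 1) = 0, so u = 9 or u = 1.
m² = 9 gives m = ±3.
m² = 1 gives m = ±1.

m = -3 or m = -1 or m = 1 or m = 3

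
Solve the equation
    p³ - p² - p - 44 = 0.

Possible rational roots are divisors of -44. Testing p = 4 gives 0, so (p - 4) is a factor.
Divide: p³ - p² - p - 44 = (p - 4)(p² + 3p + 11).
The quadratic p² + 3p + 11 has discriminant -35 < 0, so no further real roots.

p = 4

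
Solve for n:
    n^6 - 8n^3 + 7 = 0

n = 1 or n = 1.9129

Let u = n^3. The equation becomes u^2 - 8u + 7 = 0.
Factor: (u - 7)(u - 1) = 0, so u = 7 or u = 1.
n^3 = 7 gives n = (7)^(1/3) ~= 1.9129.
n^3 = 1 gives n = 1.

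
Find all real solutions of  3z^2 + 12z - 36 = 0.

z = -6 or z = 2

Factor: 3(z - 2)(z + 6) = 0.
So z = 2 or z = -6.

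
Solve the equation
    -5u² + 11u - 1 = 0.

Discriminant: (11)² − 4·(-5)·(-1) = 101.
Quadratic formula: u = (-11 ± √101) / (-10).
So u = 11/10 - √(101)/10 ≈ 0.095 or u = √(101)/10 + 11/10 ≈ 2.105.

u = 0.095 or u = 2.105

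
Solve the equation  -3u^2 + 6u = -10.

Rearrange to standard form: -3u^2 + 6u + 10 = 0.
Discriminant: (6)^2 - 4*(-3)*10 = 156.
Quadratic formula: u = (-6 +/- sqrt(156)) / (-6).
So u = 1 - sqrt(39)/3 ~= -1.0817 or u = 1 + sqrt(39)/3 ~= 3.0817.

u = -1.0817 or u = 3.0817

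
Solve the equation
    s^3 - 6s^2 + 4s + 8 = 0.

Possible rational roots are divisors of 8. Testing s = 2 gives 0, so (s - 2) is a factor.
Divide: s^3 - 6s^2 + 4s + 8 = (s - 2)(s^2 - 4s - 4).
Apply the quadratic formula to s^2 - 4s - 4 = 0: s = (4 +/- sqrt(32))/2, i.e. s ~= 4.8284 or s ~= -0.8284.

s = -0.8284 or s = 2 or s = 4.8284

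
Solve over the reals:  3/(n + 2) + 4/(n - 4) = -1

Multiply both sides by (n + 2)(n - 4):
3(n - 4) + 4(n + 2) = -(n + 2)(n - 4).
Expand and collect terms: -n² - 5n + 12 = 0.
By the quadratic formula, n = (5 ± √73) / -2, so n ≈ -6.772 or n ≈ 1.772.
Neither value makes a denominator zero (n ≠ -2, n ≠ 4), so both are valid.

n = -6.772 or n = 1.772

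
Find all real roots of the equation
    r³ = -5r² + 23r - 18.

Rearrange: r³ + 5r² - 23r + 18 = 0.
Possible rational roots are divisors of 18. Testing r = 2 gives 0, so (r - 2) is a factor.
Divide: r³ + 5r² - 23r + 18 = (r - 2)(r² + 7r - 9).
Apply the quadratic formula to r² + 7r - 9 = 0: r = (-7 ± √85)/2, i.e. r ≈ 1.1098 or r ≈ -8.1098.

r = -8.1098 or r = 1.1098 or r = 2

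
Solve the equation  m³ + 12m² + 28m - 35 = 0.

m = -7.8875 or m = -5 or m = 0.8875

Possible rational roots are divisors of -35. Testing m = -5 gives 0, so (m + 5) is a factor.
Divide: m³ + 12m² + 28m - 35 = (m + 5)(m² + 7m - 7).
Apply the quadratic formula to m² + 7m - 7 = 0: m = (-7 ± √77)/2, i.e. m ≈ 0.8875 or m ≈ -7.8875.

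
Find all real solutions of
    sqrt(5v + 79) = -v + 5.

Square both sides: 5v + 79 = (-v + 5)^2.
Expand and rearrange: v^2 - 15v - 54 = 0.
Solving gives v = 18 or v = -3.
Check each candidate in the original equation:
  v = 18: sqrt(169) = 13, while -v + 5 = -13 — extraneous.
  v = -3: sqrt(64) = 8, while -v + 5 = 8 — valid.

v = -3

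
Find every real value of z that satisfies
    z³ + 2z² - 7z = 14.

Rearrange: z³ + 2z² - 7z - 14 = 0.
Possible rational roots are divisors of -14. Testing z = -2 gives 0, so (z + 2) is a factor.
Divide: z³ + 2z² - 7z - 14 = (z + 2)(z² - 7).
Apply the quadratic formula to z² - 7 = 0: z = (0 ± √28)/2, i.e. z ≈ 2.6458 or z ≈ -2.6458.

z = -2.6458 or z = -2 or z = 2.6458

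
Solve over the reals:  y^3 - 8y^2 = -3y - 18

Rearrange: y^3 - 8y^2 + 3y + 18 = 0.
Possible rational roots are divisors of 18. Testing y = 2 gives 0, so (y - 2) is a factor.
Divide: y^3 - 8y^2 + 3y + 18 = (y - 2)(y^2 - 6y - 9).
Apply the quadratic formula to y^2 - 6y - 9 = 0: y = (6 +/- sqrt(72))/2, i.e. y ~= 7.2426 or y ~= -1.2426.

y = -1.2426 or y = 2 or y = 7.2426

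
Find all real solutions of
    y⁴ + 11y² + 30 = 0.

Let u = y². The equation becomes u² + 11u + 30 = 0.
Factor: (u + 5)(u + 6) = 0, so u = -5 or u = -6.
y² = -5 < 0 has no real solution.
y² = -6 < 0 has no real solution.

No real solutions.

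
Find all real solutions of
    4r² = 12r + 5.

Rearrange to standard form: 4r² - 12r - 5 = 0.
Discriminant: (-12)² − 4·4·(-5) = 224.
Quadratic formula: r = (12 ± √224) / 8.
So r = 3/2 + √(14)/2 ≈ 3.3708 or r = 3/2 - √(14)/2 ≈ -0.3708.

r = -0.3708 or r = 3.3708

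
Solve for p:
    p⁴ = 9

Let u = p². The equation becomes u² - 9 = 0.
Factor: (u - 3)(u + 3) = 0, so u = 3 or u = -3.
p² = 3 gives p = ±√(3) ≈ ±1.7321.
p² = -3 < 0 has no real solution.

p = -1.7321 or p = 1.7321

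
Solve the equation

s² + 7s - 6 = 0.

Discriminant: (7)² − 4·1·(-6) = 73.
Quadratic formula: s = (-7 ± √73) / 2.
So s = -7/2 + √(73)/2 ≈ 0.772 or s = -√(73)/2 - 7/2 ≈ -7.772.

s = -7.772 or s = 0.772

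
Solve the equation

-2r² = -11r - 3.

Rearrange to standard form: -2r² + 11r + 3 = 0.
Discriminant: (11)² − 4·(-2)·3 = 145.
Quadratic formula: r = (-11 ± √145) / (-4).
So r = 11/4 - √(145)/4 ≈ -0.2604 or r = 11/4 + √(145)/4 ≈ 5.7604.

r = -0.2604 or r = 5.7604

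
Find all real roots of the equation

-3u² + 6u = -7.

Rearrange to standard form: -3u² + 6u + 7 = 0.
Discriminant: (6)² − 4·(-3)·7 = 120.
Quadratic formula: u = (-6 ± √120) / (-6).
So u = 1 - √(30)/3 ≈ -0.8257 or u = 1 + √(30)/3 ≈ 2.8257.

u = -0.8257 or u = 2.8257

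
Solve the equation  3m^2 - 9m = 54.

m = -3 or m = 6

Bring every term to one side: 3m^2 - 9m - 54 = 0.
Factor: 3(m + 3)(m - 6) = 0.
So m = -3 or m = 6.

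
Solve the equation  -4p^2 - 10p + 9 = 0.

p = -3.2026 or p = 0.7026

Discriminant: (-10)^2 - 4*(-4)*9 = 244.
Quadratic formula: p = (10 +/- sqrt(244)) / (-8).
So p = -sqrt(61)/4 - 5/4 ~= -3.2026 or p = -5/4 + sqrt(61)/4 ~= 0.7026.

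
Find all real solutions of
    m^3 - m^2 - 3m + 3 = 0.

m = -1.7321 or m = 1 or m = 1.7321

Possible rational roots are divisors of 3. Testing m = 1 gives 0, so (m - 1) is a factor.
Divide: m^3 - m^2 - 3m + 3 = (m - 1)(m^2 - 3).
Apply the quadratic formula to m^2 - 3 = 0: m = (0 +/- sqrt(12))/2, i.e. m ~= 1.7321 or m ~= -1.7321.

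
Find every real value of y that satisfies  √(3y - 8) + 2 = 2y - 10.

y = 8

Isolate the radical: √(3y - 8) = 2y - 12.
Square both sides: 3y - 8 = (2y - 12)².
Expand and rearrange: 4y² - 51y + 152 = 0.
Solving gives y = 8 or y = 4.75.
Check each candidate in the original equation:
  y = 8: √(16) = 4, while 2y - 12 = 4 — valid.
  y = 4.75: √(6.25) = 2.5, while 2y - 12 = -2.5 — extraneous.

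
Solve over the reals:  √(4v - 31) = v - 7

Square both sides: 4v - 31 = (v - 7)².
Expand and rearrange: v² - 18v + 80 = 0.
Solving gives v = 10 or v = 8.
Check each candidate in the original equation:
  v = 10: √(9) = 3, while v - 7 = 3 — valid.
  v = 8: √(1) = 1, while v - 7 = 1 — valid.

v = 8 or v = 10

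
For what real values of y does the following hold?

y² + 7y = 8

y = -8 or y = 1

Bring every term to one side: y² + 7y - 8 = 0.
Factor: (y - 1)(y + 8) = 0.
So y = 1 or y = -8.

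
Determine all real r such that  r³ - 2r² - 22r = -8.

Rearrange: r³ - 2r² - 22r + 8 = 0.
Possible rational roots are divisors of 8. Testing r = -4 gives 0, so (r + 4) is a factor.
Divide: r³ - 2r² - 22r + 8 = (r + 4)(r² - 6r + 2).
Apply the quadratic formula to r² - 6r + 2 = 0: r = (6 ± √28)/2, i.e. r ≈ 5.6458 or r ≈ 0.3542.

r = -4 or r = 0.3542 or r = 5.6458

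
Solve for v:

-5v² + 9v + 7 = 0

Discriminant: (9)² − 4·(-5)·7 = 221.
Quadratic formula: v = (-9 ± √221) / (-10).
So v = 9/10 - √(221)/10 ≈ -0.5866 or v = 9/10 + √(221)/10 ≈ 2.3866.

v = -0.5866 or v = 2.3866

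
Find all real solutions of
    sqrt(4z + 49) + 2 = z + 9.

Isolate the radical: sqrt(4z + 49) = z + 7.
Square both sides: 4z + 49 = (z + 7)^2.
Expand and rearrange: z^2 + 10z = 0.
Solving gives z = 0 or z = -10.
Check each candidate in the original equation:
  z = 0: sqrt(49) = 7, while z + 7 = 7 — valid.
  z = -10: sqrt(9) = 3, while z + 7 = -3 — extraneous.

z = 0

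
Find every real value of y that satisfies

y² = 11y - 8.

y = 0.783 or y = 10.217

Rearrange to standard form: y² - 11y + 8 = 0.
Discriminant: (-11)² − 4·1·8 = 89.
Quadratic formula: y = (11 ± √89) / 2.
So y = √(89)/2 + 11/2 ≈ 10.217 or y = 11/2 - √(89)/2 ≈ 0.783.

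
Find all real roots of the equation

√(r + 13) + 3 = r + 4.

r = 3

Isolate the radical: √(r + 13) = r + 1.
Square both sides: r + 13 = (r + 1)².
Expand and rearrange: r² + r - 12 = 0.
Solving gives r = 3 or r = -4.
Check each candidate in the original equation:
  r = 3: √(16) = 4, while r + 1 = 4 — valid.
  r = -4: √(9) = 3, while r + 1 = -3 — extraneous.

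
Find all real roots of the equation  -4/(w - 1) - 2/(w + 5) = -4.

w = -4.576 or w = 2.076

Multiply both sides by (w - 1)(w + 5):
-4(w + 5) - 2(w - 1) = -4(w - 1)(w + 5).
Expand and collect terms: -4w² - 10w + 38 = 0.
By the quadratic formula, w = (10 ± √708) / -8, so w ≈ -4.576 or w ≈ 2.076.
Neither value makes a denominator zero (w ≠ 1, w ≠ -5), so both are valid.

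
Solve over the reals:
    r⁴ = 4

r = -1.4142 or r = 1.4142

Let u = r². The equation becomes u² - 4 = 0.
Factor: (u - 2)(u + 2) = 0, so u = 2 or u = -2.
r² = 2 gives r = ±√(2) ≈ ±1.4142.
r² = -2 < 0 has no real solution.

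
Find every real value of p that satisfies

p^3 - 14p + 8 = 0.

Possible rational roots are divisors of 8. Testing p = -4 gives 0, so (p + 4) is a factor.
Divide: p^3 - 14p + 8 = (p + 4)(p^2 - 4p + 2).
Apply the quadratic formula to p^2 - 4p + 2 = 0: p = (4 +/- sqrt(8))/2, i.e. p ~= 3.4142 or p ~= 0.5858.

p = -4 or p = 0.5858 or p = 3.4142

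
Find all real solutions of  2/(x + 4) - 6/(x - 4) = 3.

x = -3.0704 or x = 1.737

Multiply both sides by (x + 4)(x - 4):
2(x - 4) - 6(x + 4) = 3(x + 4)(x - 4).
Expand and collect terms: 3x² + 4x - 16 = 0.
By the quadratic formula, x = (-4 ± √208) / 6, so x ≈ 1.737 or x ≈ -3.0704.
Neither value makes a denominator zero (x ≠ -4, x ≠ 4), so both are valid.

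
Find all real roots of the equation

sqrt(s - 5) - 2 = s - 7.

s = 5 or s = 6

Isolate the radical: sqrt(s - 5) = s - 5.
Square both sides: s - 5 = (s - 5)^2.
Expand and rearrange: s^2 - 11s + 30 = 0.
Solving gives s = 6 or s = 5.
Check each candidate in the original equation:
  s = 6: sqrt(1) = 1, while s - 5 = 1 — valid.
  s = 5: sqrt(0) = 0, while s - 5 = 0 — valid.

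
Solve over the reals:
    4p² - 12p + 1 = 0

p = 0.0858 or p = 2.9142

Discriminant: (-12)² − 4·4·1 = 128.
Quadratic formula: p = (12 ± √128) / 8.
So p = √(2) + 3/2 ≈ 2.9142 or p = 3/2 - √(2) ≈ 0.0858.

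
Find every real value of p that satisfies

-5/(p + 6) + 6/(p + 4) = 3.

p = -7 or p = -2.6667

Multiply both sides by (p + 6)(p + 4):
-5(p + 4) + 6(p + 6) = 3(p + 6)(p + 4).
Expand and collect terms: 3p^2 + 29p + 56 = 0.
Factor or apply the quadratic formula: p = -2.6667 or p = -7.
Neither value makes a denominator zero (p != -6, p != -4), so both are valid.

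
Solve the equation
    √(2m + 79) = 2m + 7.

m = 1

Square both sides: 2m + 79 = (2m + 7)².
Expand and rearrange: 4m² + 26m - 30 = 0.
Solving gives m = 1 or m = -7.5.
Check each candidate in the original equation:
  m = 1: √(81) = 9, while 2m + 7 = 9 — valid.
  m = -7.5: √(64) = 8, while 2m + 7 = -8 — extraneous.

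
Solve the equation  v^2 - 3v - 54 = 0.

Factor: (v - 9)(v + 6) = 0.
So v = 9 or v = -6.

v = -6 or v = 9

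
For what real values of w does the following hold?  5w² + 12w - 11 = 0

w = -3.1079 or w = 0.7079

Discriminant: (12)² − 4·5·(-11) = 364.
Quadratic formula: w = (-12 ± √364) / 10.
So w = -6/5 + √(91)/5 ≈ 0.7079 or w = -√(91)/5 - 6/5 ≈ -3.1079.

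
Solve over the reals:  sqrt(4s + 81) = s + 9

s = 0

Square both sides: 4s + 81 = (s + 9)^2.
Expand and rearrange: s^2 + 14s = 0.
Solving gives s = 0 or s = -14.
Check each candidate in the original equation:
  s = 0: sqrt(81) = 9, while s + 9 = 9 — valid.
  s = -14: sqrt(25) = 5, while s + 9 = -5 — extraneous.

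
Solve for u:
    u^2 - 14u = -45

u = 5 or u = 9

Bring every term to one side: u^2 - 14u + 45 = 0.
Factor: (u - 5)(u - 9) = 0.
So u = 5 or u = 9.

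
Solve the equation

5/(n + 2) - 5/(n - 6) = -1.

n = -5.4833 or n = 9.4833

Multiply both sides by (n + 2)(n - 6):
5(n - 6) - 5(n + 2) = -(n + 2)(n - 6).
Expand and collect terms: -n^2 + 4n + 52 = 0.
By the quadratic formula, n = (-4 +/- sqrt(224)) / -2, so n ~= -5.4833 or n ~= 9.4833.
Neither value makes a denominator zero (n != -2, n != 6), so both are valid.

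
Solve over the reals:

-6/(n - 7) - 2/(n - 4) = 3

Multiply both sides by (n - 7)(n - 4):
-6(n - 4) - 2(n - 7) = 3(n - 7)(n - 4).
Expand and collect terms: 3n^2 - 25n + 46 = 0.
By the quadratic formula, n = (25 +/- sqrt(73)) / 6, so n ~= 5.5907 or n ~= 2.7427.
Neither value makes a denominator zero (n != 7, n != 4), so both are valid.

n = 2.7427 or n = 5.5907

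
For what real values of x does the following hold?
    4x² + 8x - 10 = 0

Discriminant: (8)² − 4·4·(-10) = 224.
Quadratic formula: x = (-8 ± √224) / 8.
So x = -1 + √(14)/2 ≈ 0.8708 or x = -√(14)/2 - 1 ≈ -2.8708.

x = -2.8708 or x = 0.8708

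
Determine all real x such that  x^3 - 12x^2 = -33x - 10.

x = -0.2749 or x = 5 or x = 7.2749

Rearrange: x^3 - 12x^2 + 33x + 10 = 0.
Possible rational roots are divisors of 10. Testing x = 5 gives 0, so (x - 5) is a factor.
Divide: x^3 - 12x^2 + 33x + 10 = (x - 5)(x^2 - 7x - 2).
Apply the quadratic formula to x^2 - 7x - 2 = 0: x = (7 +/- sqrt(57))/2, i.e. x ~= 7.2749 or x ~= -0.2749.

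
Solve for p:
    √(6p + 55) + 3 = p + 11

p = -1

Isolate the radical: √(6p + 55) = p + 8.
Square both sides: 6p + 55 = (p + 8)².
Expand and rearrange: p² + 10p + 9 = 0.
Solving gives p = -1 or p = -9.
Check each candidate in the original equation:
  p = -1: √(49) = 7, while p + 8 = 7 — valid.
  p = -9: √(1) = 1, while p + 8 = -1 — extraneous.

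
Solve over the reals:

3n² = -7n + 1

Rearrange to standard form: 3n² + 7n - 1 = 0.
Discriminant: (7)² − 4·3·(-1) = 61.
Quadratic formula: n = (-7 ± √61) / 6.
So n = -7/6 + √(61)/6 ≈ 0.135 or n = -√(61)/6 - 7/6 ≈ -2.4684.

n = -2.4684 or n = 0.135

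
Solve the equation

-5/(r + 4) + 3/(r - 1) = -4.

Multiply both sides by (r + 4)(r - 1):
-5(r - 1) + 3(r + 4) = -4(r + 4)(r - 1).
Expand and collect terms: -4r² - 10r - 1 = 0.
By the quadratic formula, r = (10 ± √84) / -8, so r ≈ -2.3956 or r ≈ -0.1044.
Neither value makes a denominator zero (r ≠ -4, r ≠ 1), so both are valid.

r = -2.3956 or r = -0.1044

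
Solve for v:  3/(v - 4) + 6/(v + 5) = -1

Multiply both sides by (v - 4)(v + 5):
3(v + 5) + 6(v - 4) = -(v - 4)(v + 5).
Expand and collect terms: -v^2 - 10v + 29 = 0.
By the quadratic formula, v = (10 +/- sqrt(216)) / -2, so v ~= -12.3485 or v ~= 2.3485.
Neither value makes a denominator zero (v != 4, v != -5), so both are valid.

v = -12.3485 or v = 2.3485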